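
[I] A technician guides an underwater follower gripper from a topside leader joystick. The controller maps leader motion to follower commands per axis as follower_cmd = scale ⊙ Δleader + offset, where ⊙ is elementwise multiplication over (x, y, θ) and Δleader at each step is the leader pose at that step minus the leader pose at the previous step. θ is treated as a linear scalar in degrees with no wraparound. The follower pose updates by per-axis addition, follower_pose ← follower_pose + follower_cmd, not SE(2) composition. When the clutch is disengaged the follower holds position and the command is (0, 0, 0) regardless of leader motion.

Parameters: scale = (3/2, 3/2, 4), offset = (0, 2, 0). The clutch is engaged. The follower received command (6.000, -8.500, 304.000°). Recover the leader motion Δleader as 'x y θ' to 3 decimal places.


4.000 -7.000 76.000

axis x: (6.000 − 0) / (3/2) = 4.000
axis y: (-8.500 − 2) / (3/2) = -7.000
axis θ: (304.000 − 0) / (4) = 76.000


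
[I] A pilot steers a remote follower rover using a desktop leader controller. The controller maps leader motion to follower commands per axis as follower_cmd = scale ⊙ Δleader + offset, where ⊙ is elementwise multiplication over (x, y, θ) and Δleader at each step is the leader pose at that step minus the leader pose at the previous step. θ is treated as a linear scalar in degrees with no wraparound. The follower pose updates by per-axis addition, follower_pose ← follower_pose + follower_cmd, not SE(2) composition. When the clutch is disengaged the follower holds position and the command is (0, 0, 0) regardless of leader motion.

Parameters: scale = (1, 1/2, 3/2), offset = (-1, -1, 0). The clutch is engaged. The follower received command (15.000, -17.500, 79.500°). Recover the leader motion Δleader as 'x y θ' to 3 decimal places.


16.000 -33.000 53.000

axis x: (15.000 − -1) / (1) = 16.000
axis y: (-17.500 − -1) / (1/2) = -33.000
axis θ: (79.500 − 0) / (3/2) = 53.000


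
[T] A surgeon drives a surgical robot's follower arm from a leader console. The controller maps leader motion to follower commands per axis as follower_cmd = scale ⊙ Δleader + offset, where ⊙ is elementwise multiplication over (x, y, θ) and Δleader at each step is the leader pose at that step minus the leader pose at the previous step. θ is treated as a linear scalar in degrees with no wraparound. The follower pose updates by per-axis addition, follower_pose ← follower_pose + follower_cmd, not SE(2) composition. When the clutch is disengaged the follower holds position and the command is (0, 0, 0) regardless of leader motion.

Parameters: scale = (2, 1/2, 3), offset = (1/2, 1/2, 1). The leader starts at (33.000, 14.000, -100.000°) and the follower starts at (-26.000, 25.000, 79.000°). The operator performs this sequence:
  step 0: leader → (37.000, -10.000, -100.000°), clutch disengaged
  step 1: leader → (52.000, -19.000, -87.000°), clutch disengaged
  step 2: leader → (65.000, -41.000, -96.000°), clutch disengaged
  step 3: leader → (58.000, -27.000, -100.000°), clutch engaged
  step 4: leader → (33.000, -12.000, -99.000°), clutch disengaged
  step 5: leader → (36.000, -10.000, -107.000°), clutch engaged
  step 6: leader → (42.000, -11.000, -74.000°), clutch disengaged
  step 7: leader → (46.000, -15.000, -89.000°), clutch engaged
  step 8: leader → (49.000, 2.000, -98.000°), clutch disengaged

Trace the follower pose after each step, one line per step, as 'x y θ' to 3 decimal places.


step 0: Δleader=(4.000, -24.000, 0.000°), disengaged; cmd=(0,0,0) → follower holds at (-26.000, 25.000, 79.000°)
step 1: Δleader=(15.000, -9.000, 13.000°), disengaged; cmd=(0,0,0) → follower holds at (-26.000, 25.000, 79.000°)
step 2: Δleader=(13.000, -22.000, -9.000°), disengaged; cmd=(0,0,0) → follower holds at (-26.000, 25.000, 79.000°)
step 3: Δleader=(-7.000, 14.000, -4.000°), engaged; cmd=(-13.500, 7.500, -11.000°) → follower=(-39.500, 32.500, 68.000°)
step 4: Δleader=(-25.000, 15.000, 1.000°), disengaged; cmd=(0,0,0) → follower holds at (-39.500, 32.500, 68.000°)
step 5: Δleader=(3.000, 2.000, -8.000°), engaged; cmd=(6.500, 1.500, -23.000°) → follower=(-33.000, 34.000, 45.000°)
step 6: Δleader=(6.000, -1.000, 33.000°), disengaged; cmd=(0,0,0) → follower holds at (-33.000, 34.000, 45.000°)
step 7: Δleader=(4.000, -4.000, -15.000°), engaged; cmd=(8.500, -1.500, -44.000°) → follower=(-24.500, 32.500, 1.000°)
step 8: Δleader=(3.000, 17.000, -9.000°), disengaged; cmd=(0,0,0) → follower holds at (-24.500, 32.500, 1.000°)

-26.000 25.000 79.000
-26.000 25.000 79.000
-26.000 25.000 79.000
-39.500 32.500 68.000
-39.500 32.500 68.000
-33.000 34.000 45.000
-33.000 34.000 45.000
-24.500 32.500 1.000
-24.500 32.500 1.000


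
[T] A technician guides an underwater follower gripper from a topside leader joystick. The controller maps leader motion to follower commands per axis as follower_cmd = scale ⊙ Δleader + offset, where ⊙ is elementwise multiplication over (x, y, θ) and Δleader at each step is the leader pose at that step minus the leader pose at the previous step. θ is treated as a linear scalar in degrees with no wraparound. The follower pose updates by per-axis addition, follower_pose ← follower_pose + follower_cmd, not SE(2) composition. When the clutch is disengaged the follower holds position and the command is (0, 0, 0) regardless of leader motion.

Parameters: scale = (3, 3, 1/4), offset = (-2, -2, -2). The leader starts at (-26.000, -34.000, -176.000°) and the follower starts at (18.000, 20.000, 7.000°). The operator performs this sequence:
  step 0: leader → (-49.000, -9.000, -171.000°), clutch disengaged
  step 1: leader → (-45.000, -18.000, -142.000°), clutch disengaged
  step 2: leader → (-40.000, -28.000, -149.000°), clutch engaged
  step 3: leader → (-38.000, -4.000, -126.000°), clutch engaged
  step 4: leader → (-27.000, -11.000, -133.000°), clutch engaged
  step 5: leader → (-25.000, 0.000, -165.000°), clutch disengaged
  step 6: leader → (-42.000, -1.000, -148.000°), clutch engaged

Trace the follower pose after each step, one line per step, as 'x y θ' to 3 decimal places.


18.000 20.000 7.000
18.000 20.000 7.000
31.000 -12.000 3.250
35.000 58.000 7.000
66.000 35.000 3.250
66.000 35.000 3.250
13.000 30.000 5.500

step 0: Δleader=(-23.000, 25.000, 5.000°), disengaged; cmd=(0,0,0) → follower holds at (18.000, 20.000, 7.000°)
step 1: Δleader=(4.000, -9.000, 29.000°), disengaged; cmd=(0,0,0) → follower holds at (18.000, 20.000, 7.000°)
step 2: Δleader=(5.000, -10.000, -7.000°), engaged; cmd=(13.000, -32.000, -3.750°) → follower=(31.000, -12.000, 3.250°)
step 3: Δleader=(2.000, 24.000, 23.000°), engaged; cmd=(4.000, 70.000, 3.750°) → follower=(35.000, 58.000, 7.000°)
step 4: Δleader=(11.000, -7.000, -7.000°), engaged; cmd=(31.000, -23.000, -3.750°) → follower=(66.000, 35.000, 3.250°)
step 5: Δleader=(2.000, 11.000, -32.000°), disengaged; cmd=(0,0,0) → follower holds at (66.000, 35.000, 3.250°)
step 6: Δleader=(-17.000, -1.000, 17.000°), engaged; cmd=(-53.000, -5.000, 2.250°) → follower=(13.000, 30.000, 5.500°)


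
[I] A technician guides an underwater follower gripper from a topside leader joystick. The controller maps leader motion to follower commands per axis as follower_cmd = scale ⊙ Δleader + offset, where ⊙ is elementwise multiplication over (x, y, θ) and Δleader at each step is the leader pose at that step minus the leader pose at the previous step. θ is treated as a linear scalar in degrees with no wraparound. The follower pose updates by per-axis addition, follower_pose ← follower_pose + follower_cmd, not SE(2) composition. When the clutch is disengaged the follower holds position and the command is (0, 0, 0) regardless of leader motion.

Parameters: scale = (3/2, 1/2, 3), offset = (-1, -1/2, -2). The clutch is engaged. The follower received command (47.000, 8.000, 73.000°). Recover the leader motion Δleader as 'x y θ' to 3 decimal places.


axis x: (47.000 − -1) / (3/2) = 32.000
axis y: (8.000 − -1/2) / (1/2) = 17.000
axis θ: (73.000 − -2) / (3) = 25.000

32.000 17.000 25.000


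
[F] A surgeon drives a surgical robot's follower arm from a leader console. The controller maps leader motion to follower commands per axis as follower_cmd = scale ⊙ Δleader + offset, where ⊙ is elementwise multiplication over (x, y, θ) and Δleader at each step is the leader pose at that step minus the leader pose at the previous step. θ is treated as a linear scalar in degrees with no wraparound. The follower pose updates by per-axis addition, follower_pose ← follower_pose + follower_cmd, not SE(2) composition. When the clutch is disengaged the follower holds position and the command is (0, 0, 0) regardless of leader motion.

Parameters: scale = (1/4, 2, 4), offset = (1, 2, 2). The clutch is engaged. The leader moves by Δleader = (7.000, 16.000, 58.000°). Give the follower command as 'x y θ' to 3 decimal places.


2.750 34.000 234.000

axis x: 1/4·7.000 + 1 = 2.750
axis y: 2·16.000 + 2 = 34.000
axis θ: 4·58.000 + 2 = 234.000


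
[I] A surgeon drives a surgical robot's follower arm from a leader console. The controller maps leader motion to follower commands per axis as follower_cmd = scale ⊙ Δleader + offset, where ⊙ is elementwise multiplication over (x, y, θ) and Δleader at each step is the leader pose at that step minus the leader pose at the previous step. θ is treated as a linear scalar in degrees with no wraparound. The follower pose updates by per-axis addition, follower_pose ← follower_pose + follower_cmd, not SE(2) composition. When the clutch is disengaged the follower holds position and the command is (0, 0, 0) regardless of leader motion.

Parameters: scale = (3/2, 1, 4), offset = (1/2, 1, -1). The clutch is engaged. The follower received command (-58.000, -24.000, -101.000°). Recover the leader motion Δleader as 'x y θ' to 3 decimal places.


axis x: (-58.000 − 1/2) / (3/2) = -39.000
axis y: (-24.000 − 1) / (1) = -25.000
axis θ: (-101.000 − -1) / (4) = -25.000

-39.000 -25.000 -25.000


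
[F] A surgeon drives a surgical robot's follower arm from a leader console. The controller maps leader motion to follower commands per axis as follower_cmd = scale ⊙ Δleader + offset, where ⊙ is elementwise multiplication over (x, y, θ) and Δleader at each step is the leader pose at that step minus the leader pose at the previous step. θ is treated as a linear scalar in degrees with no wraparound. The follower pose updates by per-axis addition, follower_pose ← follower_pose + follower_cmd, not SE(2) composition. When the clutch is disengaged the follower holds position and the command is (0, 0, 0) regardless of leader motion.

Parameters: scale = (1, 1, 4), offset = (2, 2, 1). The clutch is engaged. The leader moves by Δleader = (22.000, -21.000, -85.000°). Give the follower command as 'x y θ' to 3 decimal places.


axis x: 1·22.000 + 2 = 24.000
axis y: 1·-21.000 + 2 = -19.000
axis θ: 4·-85.000 + 1 = -339.000

24.000 -19.000 -339.000


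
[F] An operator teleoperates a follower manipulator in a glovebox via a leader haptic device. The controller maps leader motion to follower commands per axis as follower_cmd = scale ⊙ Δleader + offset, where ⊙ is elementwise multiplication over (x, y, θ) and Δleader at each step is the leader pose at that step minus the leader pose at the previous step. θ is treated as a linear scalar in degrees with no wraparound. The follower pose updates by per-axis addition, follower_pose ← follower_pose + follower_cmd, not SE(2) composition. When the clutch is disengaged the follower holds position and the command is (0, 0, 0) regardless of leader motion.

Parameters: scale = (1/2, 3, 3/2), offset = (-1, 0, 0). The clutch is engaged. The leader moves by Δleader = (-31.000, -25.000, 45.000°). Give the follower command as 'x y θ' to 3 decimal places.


axis x: 1/2·-31.000 + -1 = -16.500
axis y: 3·-25.000 + 0 = -75.000
axis θ: 3/2·45.000 + 0 = 67.500

-16.500 -75.000 67.500


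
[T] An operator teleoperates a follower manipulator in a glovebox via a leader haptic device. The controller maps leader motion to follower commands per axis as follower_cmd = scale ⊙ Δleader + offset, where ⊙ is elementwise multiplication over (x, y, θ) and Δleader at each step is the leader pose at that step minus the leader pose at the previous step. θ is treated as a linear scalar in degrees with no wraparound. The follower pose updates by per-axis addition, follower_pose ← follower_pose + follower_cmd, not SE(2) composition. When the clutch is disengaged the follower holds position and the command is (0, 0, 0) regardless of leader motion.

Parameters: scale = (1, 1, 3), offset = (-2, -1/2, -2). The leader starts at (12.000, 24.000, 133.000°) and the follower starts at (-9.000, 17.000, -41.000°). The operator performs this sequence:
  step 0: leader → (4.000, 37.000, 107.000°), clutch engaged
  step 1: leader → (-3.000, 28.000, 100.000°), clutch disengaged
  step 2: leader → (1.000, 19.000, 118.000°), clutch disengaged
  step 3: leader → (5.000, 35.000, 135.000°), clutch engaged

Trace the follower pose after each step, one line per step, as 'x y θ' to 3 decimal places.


step 0: Δleader=(-8.000, 13.000, -26.000°), engaged; cmd=(-10.000, 12.500, -80.000°) → follower=(-19.000, 29.500, -121.000°)
step 1: Δleader=(-7.000, -9.000, -7.000°), disengaged; cmd=(0,0,0) → follower holds at (-19.000, 29.500, -121.000°)
step 2: Δleader=(4.000, -9.000, 18.000°), disengaged; cmd=(0,0,0) → follower holds at (-19.000, 29.500, -121.000°)
step 3: Δleader=(4.000, 16.000, 17.000°), engaged; cmd=(2.000, 15.500, 49.000°) → follower=(-17.000, 45.000, -72.000°)

-19.000 29.500 -121.000
-19.000 29.500 -121.000
-19.000 29.500 -121.000
-17.000 45.000 -72.000


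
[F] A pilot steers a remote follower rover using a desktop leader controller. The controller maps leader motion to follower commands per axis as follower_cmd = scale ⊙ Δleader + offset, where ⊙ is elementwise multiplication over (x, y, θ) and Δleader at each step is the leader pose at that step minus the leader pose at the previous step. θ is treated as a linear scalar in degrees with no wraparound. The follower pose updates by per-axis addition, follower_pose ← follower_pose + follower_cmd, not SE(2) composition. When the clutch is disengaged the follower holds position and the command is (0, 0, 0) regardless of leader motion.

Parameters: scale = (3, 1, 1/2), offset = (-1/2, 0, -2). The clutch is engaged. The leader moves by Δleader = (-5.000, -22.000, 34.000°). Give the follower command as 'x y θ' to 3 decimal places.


-15.500 -22.000 15.000

axis x: 3·-5.000 + -1/2 = -15.500
axis y: 1·-22.000 + 0 = -22.000
axis θ: 1/2·34.000 + -2 = 15.000


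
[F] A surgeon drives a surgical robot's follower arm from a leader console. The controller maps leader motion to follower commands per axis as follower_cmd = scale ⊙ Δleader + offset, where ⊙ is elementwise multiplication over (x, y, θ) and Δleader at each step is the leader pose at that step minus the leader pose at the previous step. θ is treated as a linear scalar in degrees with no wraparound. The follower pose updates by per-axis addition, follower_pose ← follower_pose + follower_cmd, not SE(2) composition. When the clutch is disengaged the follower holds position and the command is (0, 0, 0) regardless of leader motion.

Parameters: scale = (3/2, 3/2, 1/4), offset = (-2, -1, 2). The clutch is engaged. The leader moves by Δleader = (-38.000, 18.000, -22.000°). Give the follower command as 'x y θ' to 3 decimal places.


-59.000 26.000 -3.500

axis x: 3/2·-38.000 + -2 = -59.000
axis y: 3/2·18.000 + -1 = 26.000
axis θ: 1/4·-22.000 + 2 = -3.500


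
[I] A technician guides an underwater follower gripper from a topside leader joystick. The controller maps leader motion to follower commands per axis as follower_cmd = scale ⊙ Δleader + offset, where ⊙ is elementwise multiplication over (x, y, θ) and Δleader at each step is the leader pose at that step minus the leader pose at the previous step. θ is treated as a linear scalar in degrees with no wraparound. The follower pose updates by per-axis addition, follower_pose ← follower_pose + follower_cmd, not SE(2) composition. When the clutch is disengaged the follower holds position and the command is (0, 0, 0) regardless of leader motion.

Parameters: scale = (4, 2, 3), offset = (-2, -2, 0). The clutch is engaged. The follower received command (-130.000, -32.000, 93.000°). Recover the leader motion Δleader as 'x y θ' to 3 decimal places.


-32.000 -15.000 31.000

axis x: (-130.000 − -2) / (4) = -32.000
axis y: (-32.000 − -2) / (2) = -15.000
axis θ: (93.000 − 0) / (3) = 31.000


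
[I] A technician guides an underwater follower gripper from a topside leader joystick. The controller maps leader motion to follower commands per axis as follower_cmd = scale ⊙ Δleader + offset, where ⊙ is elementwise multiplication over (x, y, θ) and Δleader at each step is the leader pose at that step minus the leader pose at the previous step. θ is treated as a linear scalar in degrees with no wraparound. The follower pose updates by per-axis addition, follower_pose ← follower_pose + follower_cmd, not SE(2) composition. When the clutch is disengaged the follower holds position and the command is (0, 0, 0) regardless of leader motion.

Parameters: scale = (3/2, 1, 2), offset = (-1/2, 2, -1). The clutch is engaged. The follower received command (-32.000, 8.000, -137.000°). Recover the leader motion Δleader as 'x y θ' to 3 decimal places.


-21.000 6.000 -68.000

axis x: (-32.000 − -1/2) / (3/2) = -21.000
axis y: (8.000 − 2) / (1) = 6.000
axis θ: (-137.000 − -1) / (2) = -68.000


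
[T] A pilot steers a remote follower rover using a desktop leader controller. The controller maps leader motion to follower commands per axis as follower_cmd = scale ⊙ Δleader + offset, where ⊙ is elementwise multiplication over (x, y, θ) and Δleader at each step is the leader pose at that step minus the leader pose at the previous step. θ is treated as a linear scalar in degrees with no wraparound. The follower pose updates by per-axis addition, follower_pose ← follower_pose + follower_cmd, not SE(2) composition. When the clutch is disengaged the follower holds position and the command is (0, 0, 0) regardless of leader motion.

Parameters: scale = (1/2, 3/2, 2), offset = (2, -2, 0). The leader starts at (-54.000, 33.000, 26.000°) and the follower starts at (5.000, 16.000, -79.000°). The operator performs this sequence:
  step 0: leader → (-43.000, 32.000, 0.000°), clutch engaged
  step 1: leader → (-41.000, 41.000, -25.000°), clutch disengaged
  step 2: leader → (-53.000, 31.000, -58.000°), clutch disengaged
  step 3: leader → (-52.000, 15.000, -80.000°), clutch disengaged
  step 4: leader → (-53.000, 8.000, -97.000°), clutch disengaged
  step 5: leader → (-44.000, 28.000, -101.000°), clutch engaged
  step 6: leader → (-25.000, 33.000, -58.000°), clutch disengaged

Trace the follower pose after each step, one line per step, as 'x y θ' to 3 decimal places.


12.500 12.500 -131.000
12.500 12.500 -131.000
12.500 12.500 -131.000
12.500 12.500 -131.000
12.500 12.500 -131.000
19.000 40.500 -139.000
19.000 40.500 -139.000

step 0: Δleader=(11.000, -1.000, -26.000°), engaged; cmd=(7.500, -3.500, -52.000°) → follower=(12.500, 12.500, -131.000°)
step 1: Δleader=(2.000, 9.000, -25.000°), disengaged; cmd=(0,0,0) → follower holds at (12.500, 12.500, -131.000°)
step 2: Δleader=(-12.000, -10.000, -33.000°), disengaged; cmd=(0,0,0) → follower holds at (12.500, 12.500, -131.000°)
step 3: Δleader=(1.000, -16.000, -22.000°), disengaged; cmd=(0,0,0) → follower holds at (12.500, 12.500, -131.000°)
step 4: Δleader=(-1.000, -7.000, -17.000°), disengaged; cmd=(0,0,0) → follower holds at (12.500, 12.500, -131.000°)
step 5: Δleader=(9.000, 20.000, -4.000°), engaged; cmd=(6.500, 28.000, -8.000°) → follower=(19.000, 40.500, -139.000°)
step 6: Δleader=(19.000, 5.000, 43.000°), disengaged; cmd=(0,0,0) → follower holds at (19.000, 40.500, -139.000°)


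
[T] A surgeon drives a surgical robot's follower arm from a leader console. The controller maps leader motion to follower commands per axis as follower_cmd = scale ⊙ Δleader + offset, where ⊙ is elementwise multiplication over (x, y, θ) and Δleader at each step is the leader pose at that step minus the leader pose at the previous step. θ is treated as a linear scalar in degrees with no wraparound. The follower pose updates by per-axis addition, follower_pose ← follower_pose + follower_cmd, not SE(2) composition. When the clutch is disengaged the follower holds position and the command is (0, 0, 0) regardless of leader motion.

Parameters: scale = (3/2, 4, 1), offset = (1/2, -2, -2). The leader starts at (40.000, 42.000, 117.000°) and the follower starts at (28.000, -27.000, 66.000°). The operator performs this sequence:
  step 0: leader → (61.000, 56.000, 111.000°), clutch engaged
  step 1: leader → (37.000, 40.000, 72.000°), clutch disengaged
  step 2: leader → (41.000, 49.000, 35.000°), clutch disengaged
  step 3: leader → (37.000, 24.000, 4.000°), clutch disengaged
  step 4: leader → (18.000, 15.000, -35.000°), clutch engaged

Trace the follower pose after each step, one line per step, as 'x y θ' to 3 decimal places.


step 0: Δleader=(21.000, 14.000, -6.000°), engaged; cmd=(32.000, 54.000, -8.000°) → follower=(60.000, 27.000, 58.000°)
step 1: Δleader=(-24.000, -16.000, -39.000°), disengaged; cmd=(0,0,0) → follower holds at (60.000, 27.000, 58.000°)
step 2: Δleader=(4.000, 9.000, -37.000°), disengaged; cmd=(0,0,0) → follower holds at (60.000, 27.000, 58.000°)
step 3: Δleader=(-4.000, -25.000, -31.000°), disengaged; cmd=(0,0,0) → follower holds at (60.000, 27.000, 58.000°)
step 4: Δleader=(-19.000, -9.000, -39.000°), engaged; cmd=(-28.000, -38.000, -41.000°) → follower=(32.000, -11.000, 17.000°)

60.000 27.000 58.000
60.000 27.000 58.000
60.000 27.000 58.000
60.000 27.000 58.000
32.000 -11.000 17.000


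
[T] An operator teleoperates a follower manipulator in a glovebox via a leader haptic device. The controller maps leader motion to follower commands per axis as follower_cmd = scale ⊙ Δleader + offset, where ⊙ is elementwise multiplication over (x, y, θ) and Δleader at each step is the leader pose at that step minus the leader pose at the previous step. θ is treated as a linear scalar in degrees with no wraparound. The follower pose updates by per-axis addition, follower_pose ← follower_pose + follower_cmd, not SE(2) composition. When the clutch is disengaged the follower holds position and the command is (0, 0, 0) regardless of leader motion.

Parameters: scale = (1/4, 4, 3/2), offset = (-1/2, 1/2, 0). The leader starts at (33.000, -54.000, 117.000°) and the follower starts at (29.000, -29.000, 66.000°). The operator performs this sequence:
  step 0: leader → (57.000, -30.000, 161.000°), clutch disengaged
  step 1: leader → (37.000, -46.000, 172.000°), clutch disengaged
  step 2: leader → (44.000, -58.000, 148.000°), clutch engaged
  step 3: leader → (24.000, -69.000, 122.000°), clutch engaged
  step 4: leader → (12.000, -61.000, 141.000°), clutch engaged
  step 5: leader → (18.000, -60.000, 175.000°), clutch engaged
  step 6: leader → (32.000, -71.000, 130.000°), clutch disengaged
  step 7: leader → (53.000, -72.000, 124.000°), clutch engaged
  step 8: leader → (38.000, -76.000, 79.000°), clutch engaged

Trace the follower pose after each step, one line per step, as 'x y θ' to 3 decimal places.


29.000 -29.000 66.000
29.000 -29.000 66.000
30.250 -76.500 30.000
24.750 -120.000 -9.000
21.250 -87.500 19.500
22.250 -83.000 70.500
22.250 -83.000 70.500
27.000 -86.500 61.500
22.750 -102.000 -6.000

step 0: Δleader=(24.000, 24.000, 44.000°), disengaged; cmd=(0,0,0) → follower holds at (29.000, -29.000, 66.000°)
step 1: Δleader=(-20.000, -16.000, 11.000°), disengaged; cmd=(0,0,0) → follower holds at (29.000, -29.000, 66.000°)
step 2: Δleader=(7.000, -12.000, -24.000°), engaged; cmd=(1.250, -47.500, -36.000°) → follower=(30.250, -76.500, 30.000°)
step 3: Δleader=(-20.000, -11.000, -26.000°), engaged; cmd=(-5.500, -43.500, -39.000°) → follower=(24.750, -120.000, -9.000°)
step 4: Δleader=(-12.000, 8.000, 19.000°), engaged; cmd=(-3.500, 32.500, 28.500°) → follower=(21.250, -87.500, 19.500°)
step 5: Δleader=(6.000, 1.000, 34.000°), engaged; cmd=(1.000, 4.500, 51.000°) → follower=(22.250, -83.000, 70.500°)
step 6: Δleader=(14.000, -11.000, -45.000°), disengaged; cmd=(0,0,0) → follower holds at (22.250, -83.000, 70.500°)
step 7: Δleader=(21.000, -1.000, -6.000°), engaged; cmd=(4.750, -3.500, -9.000°) → follower=(27.000, -86.500, 61.500°)
step 8: Δleader=(-15.000, -4.000, -45.000°), engaged; cmd=(-4.250, -15.500, -67.500°) → follower=(22.750, -102.000, -6.000°)


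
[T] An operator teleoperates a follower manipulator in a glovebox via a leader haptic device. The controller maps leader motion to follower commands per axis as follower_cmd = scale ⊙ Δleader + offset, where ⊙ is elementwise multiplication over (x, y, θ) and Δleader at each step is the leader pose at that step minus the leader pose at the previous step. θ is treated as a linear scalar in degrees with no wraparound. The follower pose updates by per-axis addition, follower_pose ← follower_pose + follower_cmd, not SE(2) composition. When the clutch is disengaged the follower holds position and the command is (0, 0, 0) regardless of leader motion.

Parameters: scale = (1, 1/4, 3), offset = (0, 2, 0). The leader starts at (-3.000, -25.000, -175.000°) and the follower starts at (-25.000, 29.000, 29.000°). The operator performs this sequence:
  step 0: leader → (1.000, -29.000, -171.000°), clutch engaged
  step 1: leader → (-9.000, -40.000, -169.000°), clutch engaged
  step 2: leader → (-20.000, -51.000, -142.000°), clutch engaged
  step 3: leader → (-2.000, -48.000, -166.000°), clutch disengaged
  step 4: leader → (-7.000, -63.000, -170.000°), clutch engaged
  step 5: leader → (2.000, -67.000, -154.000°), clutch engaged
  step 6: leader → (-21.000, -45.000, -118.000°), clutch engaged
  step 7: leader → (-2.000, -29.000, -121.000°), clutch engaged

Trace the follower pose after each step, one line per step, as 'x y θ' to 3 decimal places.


-21.000 30.000 41.000
-31.000 29.250 47.000
-42.000 28.500 128.000
-42.000 28.500 128.000
-47.000 26.750 116.000
-38.000 27.750 164.000
-61.000 35.250 272.000
-42.000 41.250 263.000

step 0: Δleader=(4.000, -4.000, 4.000°), engaged; cmd=(4.000, 1.000, 12.000°) → follower=(-21.000, 30.000, 41.000°)
step 1: Δleader=(-10.000, -11.000, 2.000°), engaged; cmd=(-10.000, -0.750, 6.000°) → follower=(-31.000, 29.250, 47.000°)
step 2: Δleader=(-11.000, -11.000, 27.000°), engaged; cmd=(-11.000, -0.750, 81.000°) → follower=(-42.000, 28.500, 128.000°)
step 3: Δleader=(18.000, 3.000, -24.000°), disengaged; cmd=(0,0,0) → follower holds at (-42.000, 28.500, 128.000°)
step 4: Δleader=(-5.000, -15.000, -4.000°), engaged; cmd=(-5.000, -1.750, -12.000°) → follower=(-47.000, 26.750, 116.000°)
step 5: Δleader=(9.000, -4.000, 16.000°), engaged; cmd=(9.000, 1.000, 48.000°) → follower=(-38.000, 27.750, 164.000°)
step 6: Δleader=(-23.000, 22.000, 36.000°), engaged; cmd=(-23.000, 7.500, 108.000°) → follower=(-61.000, 35.250, 272.000°)
step 7: Δleader=(19.000, 16.000, -3.000°), engaged; cmd=(19.000, 6.000, -9.000°) → follower=(-42.000, 41.250, 263.000°)


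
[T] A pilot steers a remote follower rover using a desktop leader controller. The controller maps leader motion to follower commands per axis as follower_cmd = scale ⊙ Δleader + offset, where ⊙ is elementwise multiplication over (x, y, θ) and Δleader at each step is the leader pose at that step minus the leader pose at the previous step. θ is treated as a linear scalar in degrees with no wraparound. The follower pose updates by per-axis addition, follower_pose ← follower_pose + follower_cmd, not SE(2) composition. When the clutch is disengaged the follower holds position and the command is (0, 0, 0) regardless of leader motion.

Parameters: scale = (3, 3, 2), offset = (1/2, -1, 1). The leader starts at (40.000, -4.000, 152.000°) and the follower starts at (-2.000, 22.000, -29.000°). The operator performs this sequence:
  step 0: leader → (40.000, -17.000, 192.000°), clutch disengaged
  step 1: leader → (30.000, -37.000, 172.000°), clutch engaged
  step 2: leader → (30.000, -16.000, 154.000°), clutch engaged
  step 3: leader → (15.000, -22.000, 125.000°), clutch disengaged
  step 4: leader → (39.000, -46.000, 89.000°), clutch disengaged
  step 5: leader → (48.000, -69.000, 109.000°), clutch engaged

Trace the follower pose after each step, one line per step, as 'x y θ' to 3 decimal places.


step 0: Δleader=(0.000, -13.000, 40.000°), disengaged; cmd=(0,0,0) → follower holds at (-2.000, 22.000, -29.000°)
step 1: Δleader=(-10.000, -20.000, -20.000°), engaged; cmd=(-29.500, -61.000, -39.000°) → follower=(-31.500, -39.000, -68.000°)
step 2: Δleader=(0.000, 21.000, -18.000°), engaged; cmd=(0.500, 62.000, -35.000°) → follower=(-31.000, 23.000, -103.000°)
step 3: Δleader=(-15.000, -6.000, -29.000°), disengaged; cmd=(0,0,0) → follower holds at (-31.000, 23.000, -103.000°)
step 4: Δleader=(24.000, -24.000, -36.000°), disengaged; cmd=(0,0,0) → follower holds at (-31.000, 23.000, -103.000°)
step 5: Δleader=(9.000, -23.000, 20.000°), engaged; cmd=(27.500, -70.000, 41.000°) → follower=(-3.500, -47.000, -62.000°)

-2.000 22.000 -29.000
-31.500 -39.000 -68.000
-31.000 23.000 -103.000
-31.000 23.000 -103.000
-31.000 23.000 -103.000
-3.500 -47.000 -62.000


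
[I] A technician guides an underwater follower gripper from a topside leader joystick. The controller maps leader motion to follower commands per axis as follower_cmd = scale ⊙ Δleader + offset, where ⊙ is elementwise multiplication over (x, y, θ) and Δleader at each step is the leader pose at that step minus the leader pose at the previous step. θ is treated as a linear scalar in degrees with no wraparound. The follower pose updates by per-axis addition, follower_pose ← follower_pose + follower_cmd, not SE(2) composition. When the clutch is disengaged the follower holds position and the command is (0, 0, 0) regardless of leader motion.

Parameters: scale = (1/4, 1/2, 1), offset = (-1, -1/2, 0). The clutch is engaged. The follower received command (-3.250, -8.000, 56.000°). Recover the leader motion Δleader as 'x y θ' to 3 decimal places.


-9.000 -15.000 56.000

axis x: (-3.250 − -1) / (1/4) = -9.000
axis y: (-8.000 − -1/2) / (1/2) = -15.000
axis θ: (56.000 − 0) / (1) = 56.000


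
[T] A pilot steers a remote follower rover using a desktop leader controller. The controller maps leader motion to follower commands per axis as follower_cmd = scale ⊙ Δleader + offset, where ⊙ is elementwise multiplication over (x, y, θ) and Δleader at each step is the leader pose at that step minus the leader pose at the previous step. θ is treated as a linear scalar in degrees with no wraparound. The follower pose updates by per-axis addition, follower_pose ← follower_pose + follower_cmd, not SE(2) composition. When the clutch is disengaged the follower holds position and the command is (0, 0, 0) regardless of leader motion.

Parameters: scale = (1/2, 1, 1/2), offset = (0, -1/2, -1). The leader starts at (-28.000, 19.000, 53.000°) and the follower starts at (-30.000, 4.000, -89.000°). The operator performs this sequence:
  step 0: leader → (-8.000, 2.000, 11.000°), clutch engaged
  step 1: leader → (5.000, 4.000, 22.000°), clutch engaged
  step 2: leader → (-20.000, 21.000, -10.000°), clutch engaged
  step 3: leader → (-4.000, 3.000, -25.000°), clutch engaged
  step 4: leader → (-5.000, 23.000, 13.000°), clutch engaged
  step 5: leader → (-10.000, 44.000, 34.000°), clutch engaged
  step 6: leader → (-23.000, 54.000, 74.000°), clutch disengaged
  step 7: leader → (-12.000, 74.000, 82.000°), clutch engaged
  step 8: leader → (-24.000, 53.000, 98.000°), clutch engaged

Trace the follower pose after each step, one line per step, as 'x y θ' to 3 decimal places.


step 0: Δleader=(20.000, -17.000, -42.000°), engaged; cmd=(10.000, -17.500, -22.000°) → follower=(-20.000, -13.500, -111.000°)
step 1: Δleader=(13.000, 2.000, 11.000°), engaged; cmd=(6.500, 1.500, 4.500°) → follower=(-13.500, -12.000, -106.500°)
step 2: Δleader=(-25.000, 17.000, -32.000°), engaged; cmd=(-12.500, 16.500, -17.000°) → follower=(-26.000, 4.500, -123.500°)
step 3: Δleader=(16.000, -18.000, -15.000°), engaged; cmd=(8.000, -18.500, -8.500°) → follower=(-18.000, -14.000, -132.000°)
step 4: Δleader=(-1.000, 20.000, 38.000°), engaged; cmd=(-0.500, 19.500, 18.000°) → follower=(-18.500, 5.500, -114.000°)
step 5: Δleader=(-5.000, 21.000, 21.000°), engaged; cmd=(-2.500, 20.500, 9.500°) → follower=(-21.000, 26.000, -104.500°)
step 6: Δleader=(-13.000, 10.000, 40.000°), disengaged; cmd=(0,0,0) → follower holds at (-21.000, 26.000, -104.500°)
step 7: Δleader=(11.000, 20.000, 8.000°), engaged; cmd=(5.500, 19.500, 3.000°) → follower=(-15.500, 45.500, -101.500°)
step 8: Δleader=(-12.000, -21.000, 16.000°), engaged; cmd=(-6.000, -21.500, 7.000°) → follower=(-21.500, 24.000, -94.500°)

-20.000 -13.500 -111.000
-13.500 -12.000 -106.500
-26.000 4.500 -123.500
-18.000 -14.000 -132.000
-18.500 5.500 -114.000
-21.000 26.000 -104.500
-21.000 26.000 -104.500
-15.500 45.500 -101.500
-21.500 24.000 -94.500


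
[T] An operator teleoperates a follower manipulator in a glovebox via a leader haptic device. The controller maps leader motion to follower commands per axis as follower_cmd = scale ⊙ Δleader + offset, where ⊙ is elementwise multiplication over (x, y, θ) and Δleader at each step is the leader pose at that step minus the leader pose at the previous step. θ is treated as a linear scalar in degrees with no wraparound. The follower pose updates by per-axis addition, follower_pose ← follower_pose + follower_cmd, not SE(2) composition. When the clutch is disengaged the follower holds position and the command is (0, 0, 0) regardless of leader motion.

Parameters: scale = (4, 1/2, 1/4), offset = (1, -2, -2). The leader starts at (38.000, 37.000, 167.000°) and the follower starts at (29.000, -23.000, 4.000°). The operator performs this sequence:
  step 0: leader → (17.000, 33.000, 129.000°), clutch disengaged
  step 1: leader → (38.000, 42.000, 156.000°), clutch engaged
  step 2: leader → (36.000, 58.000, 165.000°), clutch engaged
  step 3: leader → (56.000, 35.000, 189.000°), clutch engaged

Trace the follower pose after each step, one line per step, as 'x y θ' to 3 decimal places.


29.000 -23.000 4.000
114.000 -20.500 8.750
107.000 -14.500 9.000
188.000 -28.000 13.000

step 0: Δleader=(-21.000, -4.000, -38.000°), disengaged; cmd=(0,0,0) → follower holds at (29.000, -23.000, 4.000°)
step 1: Δleader=(21.000, 9.000, 27.000°), engaged; cmd=(85.000, 2.500, 4.750°) → follower=(114.000, -20.500, 8.750°)
step 2: Δleader=(-2.000, 16.000, 9.000°), engaged; cmd=(-7.000, 6.000, 0.250°) → follower=(107.000, -14.500, 9.000°)
step 3: Δleader=(20.000, -23.000, 24.000°), engaged; cmd=(81.000, -13.500, 4.000°) → follower=(188.000, -28.000, 13.000°)


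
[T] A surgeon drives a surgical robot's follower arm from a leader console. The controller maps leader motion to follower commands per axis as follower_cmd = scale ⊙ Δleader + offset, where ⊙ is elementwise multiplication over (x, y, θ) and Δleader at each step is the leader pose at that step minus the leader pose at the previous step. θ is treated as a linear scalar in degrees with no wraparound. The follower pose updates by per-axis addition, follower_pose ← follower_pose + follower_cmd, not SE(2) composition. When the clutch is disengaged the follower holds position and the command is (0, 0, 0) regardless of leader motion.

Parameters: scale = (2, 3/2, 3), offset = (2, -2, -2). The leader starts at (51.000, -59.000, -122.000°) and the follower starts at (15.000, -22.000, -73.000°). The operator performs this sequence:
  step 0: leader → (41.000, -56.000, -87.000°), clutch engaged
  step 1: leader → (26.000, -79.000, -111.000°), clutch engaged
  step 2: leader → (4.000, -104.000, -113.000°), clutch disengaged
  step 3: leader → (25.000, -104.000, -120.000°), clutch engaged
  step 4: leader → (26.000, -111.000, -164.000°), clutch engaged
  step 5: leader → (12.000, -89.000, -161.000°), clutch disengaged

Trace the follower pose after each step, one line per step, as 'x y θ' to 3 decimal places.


step 0: Δleader=(-10.000, 3.000, 35.000°), engaged; cmd=(-18.000, 2.500, 103.000°) → follower=(-3.000, -19.500, 30.000°)
step 1: Δleader=(-15.000, -23.000, -24.000°), engaged; cmd=(-28.000, -36.500, -74.000°) → follower=(-31.000, -56.000, -44.000°)
step 2: Δleader=(-22.000, -25.000, -2.000°), disengaged; cmd=(0,0,0) → follower holds at (-31.000, -56.000, -44.000°)
step 3: Δleader=(21.000, 0.000, -7.000°), engaged; cmd=(44.000, -2.000, -23.000°) → follower=(13.000, -58.000, -67.000°)
step 4: Δleader=(1.000, -7.000, -44.000°), engaged; cmd=(4.000, -12.500, -134.000°) → follower=(17.000, -70.500, -201.000°)
step 5: Δleader=(-14.000, 22.000, 3.000°), disengaged; cmd=(0,0,0) → follower holds at (17.000, -70.500, -201.000°)

-3.000 -19.500 30.000
-31.000 -56.000 -44.000
-31.000 -56.000 -44.000
13.000 -58.000 -67.000
17.000 -70.500 -201.000
17.000 -70.500 -201.000


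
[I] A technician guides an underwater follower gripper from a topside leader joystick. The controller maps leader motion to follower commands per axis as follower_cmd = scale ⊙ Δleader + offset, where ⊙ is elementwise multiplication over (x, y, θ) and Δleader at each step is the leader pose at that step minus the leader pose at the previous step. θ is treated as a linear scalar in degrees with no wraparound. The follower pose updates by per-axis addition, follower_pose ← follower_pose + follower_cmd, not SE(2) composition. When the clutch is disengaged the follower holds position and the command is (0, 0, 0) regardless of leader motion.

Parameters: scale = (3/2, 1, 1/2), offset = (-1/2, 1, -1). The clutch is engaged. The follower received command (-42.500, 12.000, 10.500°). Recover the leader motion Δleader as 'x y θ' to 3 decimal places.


axis x: (-42.500 − -1/2) / (3/2) = -28.000
axis y: (12.000 − 1) / (1) = 11.000
axis θ: (10.500 − -1) / (1/2) = 23.000

-28.000 11.000 23.000


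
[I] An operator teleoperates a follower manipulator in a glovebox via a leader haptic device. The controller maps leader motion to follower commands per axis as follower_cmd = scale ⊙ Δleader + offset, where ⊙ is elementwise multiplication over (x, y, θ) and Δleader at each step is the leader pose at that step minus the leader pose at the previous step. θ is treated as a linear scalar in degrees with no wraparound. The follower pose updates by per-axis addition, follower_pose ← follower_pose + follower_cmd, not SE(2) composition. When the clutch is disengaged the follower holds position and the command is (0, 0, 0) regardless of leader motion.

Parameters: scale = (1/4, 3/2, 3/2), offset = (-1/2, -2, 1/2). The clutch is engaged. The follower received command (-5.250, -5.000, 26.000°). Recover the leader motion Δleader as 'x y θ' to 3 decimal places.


axis x: (-5.250 − -1/2) / (1/4) = -19.000
axis y: (-5.000 − -2) / (3/2) = -2.000
axis θ: (26.000 − 1/2) / (3/2) = 17.000

-19.000 -2.000 17.000


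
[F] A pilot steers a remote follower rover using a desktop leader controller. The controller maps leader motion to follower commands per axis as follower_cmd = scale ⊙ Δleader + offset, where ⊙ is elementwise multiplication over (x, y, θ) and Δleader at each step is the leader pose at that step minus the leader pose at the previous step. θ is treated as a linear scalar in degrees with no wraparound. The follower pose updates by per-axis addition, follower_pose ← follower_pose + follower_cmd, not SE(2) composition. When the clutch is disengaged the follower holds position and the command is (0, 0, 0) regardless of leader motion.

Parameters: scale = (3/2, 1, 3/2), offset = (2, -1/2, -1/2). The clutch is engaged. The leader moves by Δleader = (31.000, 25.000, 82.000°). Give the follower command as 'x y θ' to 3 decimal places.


axis x: 3/2·31.000 + 2 = 48.500
axis y: 1·25.000 + -1/2 = 24.500
axis θ: 3/2·82.000 + -1/2 = 122.500

48.500 24.500 122.500
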